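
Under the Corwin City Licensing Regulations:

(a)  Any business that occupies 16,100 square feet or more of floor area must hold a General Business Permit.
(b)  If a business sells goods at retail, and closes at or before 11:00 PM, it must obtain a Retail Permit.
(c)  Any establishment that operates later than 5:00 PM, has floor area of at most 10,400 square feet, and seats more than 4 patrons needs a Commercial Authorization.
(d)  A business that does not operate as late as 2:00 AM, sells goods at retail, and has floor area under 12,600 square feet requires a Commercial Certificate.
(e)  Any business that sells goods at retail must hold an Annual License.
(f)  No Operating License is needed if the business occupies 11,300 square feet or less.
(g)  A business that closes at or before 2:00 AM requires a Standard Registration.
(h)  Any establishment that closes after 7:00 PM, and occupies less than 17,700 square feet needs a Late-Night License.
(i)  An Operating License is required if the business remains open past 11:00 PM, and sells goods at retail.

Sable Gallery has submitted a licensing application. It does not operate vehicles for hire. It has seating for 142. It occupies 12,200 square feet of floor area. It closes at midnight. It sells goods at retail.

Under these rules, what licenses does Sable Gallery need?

Annual License, Commercial Certificate, Late-Night License, Operating License, Standard Registration

(a) floor area 12,200 square feet < 16,100 square feet → General Business Permit not required.
(b) sells goods at retail; closes midnight, after 11:00 PM → Retail Permit not required.
(c) closes midnight, after 5:00 PM; floor area 12,200 square feet > 10,400 square feet; seating 142 > 4 → Commercial Authorization not required.
(d) closes midnight, at/before 2:00 AM; sells goods at retail; floor area 12,200 square feet < 12,600 square feet → Commercial Certificate required.
(e) sells goods at retail → Annual License required.
(f) floor area 12,200 square feet > 11,300 square feet → Operating License exemption does not apply.
(g) closes midnight, at/before 2:00 AM → Standard Registration required.
(h) closes midnight, after 7:00 PM; floor area 12,200 square feet < 17,700 square feet → Late-Night License required.
(i) closes midnight, after 11:00 PM; sells goods at retail → Operating License required.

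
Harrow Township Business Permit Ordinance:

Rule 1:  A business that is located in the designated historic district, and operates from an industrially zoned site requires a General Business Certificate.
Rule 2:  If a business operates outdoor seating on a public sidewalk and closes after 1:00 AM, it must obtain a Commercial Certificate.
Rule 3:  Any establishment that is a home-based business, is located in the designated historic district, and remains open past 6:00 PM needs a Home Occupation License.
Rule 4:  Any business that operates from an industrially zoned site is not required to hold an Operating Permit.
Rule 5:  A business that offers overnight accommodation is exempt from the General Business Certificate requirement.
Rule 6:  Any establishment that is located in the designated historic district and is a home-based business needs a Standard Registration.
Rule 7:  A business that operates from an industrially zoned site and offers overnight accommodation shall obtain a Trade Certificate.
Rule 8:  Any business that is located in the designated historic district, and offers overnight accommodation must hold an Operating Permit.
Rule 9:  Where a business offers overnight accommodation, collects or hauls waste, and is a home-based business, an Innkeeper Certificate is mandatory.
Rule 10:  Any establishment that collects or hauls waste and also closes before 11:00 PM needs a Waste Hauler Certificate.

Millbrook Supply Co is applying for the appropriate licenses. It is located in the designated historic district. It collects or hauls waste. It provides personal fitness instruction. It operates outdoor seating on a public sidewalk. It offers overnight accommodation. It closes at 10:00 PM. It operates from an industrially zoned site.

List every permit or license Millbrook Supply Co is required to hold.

Rule 1: is located in the designated historic district; operates from an industrially zoned site → General Business Certificate required.
Rule 2: operates outdoor seating on a public sidewalk; closes 10:00 PM, at/before 1:00 AM → Commercial Certificate not required.
Rule 3: operates from an industrially zoned site (not: is a home-based business); is located in the designated historic district; closes 10:00 PM, after 6:00 PM → Home Occupation License not required.
Rule 4: operates from an industrially zoned site → exempt from Operating Permit.
Rule 5: offers overnight accommodation → exempt from General Business Certificate.
Rule 6: is located in the designated historic district; operates from an industrially zoned site (not: is a home-based business) → Standard Registration not required.
Rule 7: operates from an industrially zoned site; offers overnight accommodation → Trade Certificate required.
Rule 8: is located in the designated historic district; offers overnight accommodation → Operating Permit required.
Rule 9: offers overnight accommodation; collects or hauls waste; operates from an industrially zoned site (not: is a home-based business) → Innkeeper Certificate not required.
Rule 10: collects or hauls waste; closes 10:00 PM, at/before 11:00 PM → Waste Hauler Certificate required.

Trade Certificate, Waste Hauler Certificate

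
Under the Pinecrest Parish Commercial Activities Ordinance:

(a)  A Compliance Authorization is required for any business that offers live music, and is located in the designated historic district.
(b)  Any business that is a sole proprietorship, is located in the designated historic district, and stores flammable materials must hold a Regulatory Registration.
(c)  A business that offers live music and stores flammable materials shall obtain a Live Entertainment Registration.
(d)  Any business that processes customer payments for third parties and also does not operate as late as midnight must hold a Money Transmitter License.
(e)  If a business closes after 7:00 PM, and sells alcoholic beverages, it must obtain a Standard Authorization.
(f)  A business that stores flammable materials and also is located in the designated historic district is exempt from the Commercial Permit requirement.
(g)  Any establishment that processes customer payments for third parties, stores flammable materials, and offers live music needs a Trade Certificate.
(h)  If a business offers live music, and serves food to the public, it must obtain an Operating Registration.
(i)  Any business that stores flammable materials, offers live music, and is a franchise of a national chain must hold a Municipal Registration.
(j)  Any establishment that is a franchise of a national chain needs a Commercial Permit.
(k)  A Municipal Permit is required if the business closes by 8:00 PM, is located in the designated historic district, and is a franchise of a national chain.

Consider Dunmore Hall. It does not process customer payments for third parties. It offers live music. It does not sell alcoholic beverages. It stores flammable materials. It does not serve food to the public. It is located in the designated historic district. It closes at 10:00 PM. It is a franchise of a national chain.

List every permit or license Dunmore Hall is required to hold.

Compliance Authorization, Live Entertainment Registration, Municipal Registration

(a) offers live music; is located in the designated historic district → Compliance Authorization required.
(b) is a franchise of a national chain (not: is a sole proprietorship); is located in the designated historic district; stores flammable materials → Regulatory Registration not required.
(c) offers live music; stores flammable materials → Live Entertainment Registration required.
(d) does not process customer payments for third parties; closes 10:00 PM, at/before midnight → Money Transmitter License not required.
(e) closes 10:00 PM, after 7:00 PM; does not sell alcoholic beverages → Standard Authorization not required.
(f) stores flammable materials; is located in the designated historic district → exempt from Commercial Permit.
(g) does not process customer payments for third parties; stores flammable materials; offers live music → Trade Certificate not required.
(h) offers live music; does not serve food to the public → Operating Registration not required.
(i) stores flammable materials; offers live music; is a franchise of a national chain → Municipal Registration required.
(j) is a franchise of a national chain → Commercial Permit required.
(k) closes 10:00 PM, after 8:00 PM; is located in the designated historic district; is a franchise of a national chain → Municipal Permit not required.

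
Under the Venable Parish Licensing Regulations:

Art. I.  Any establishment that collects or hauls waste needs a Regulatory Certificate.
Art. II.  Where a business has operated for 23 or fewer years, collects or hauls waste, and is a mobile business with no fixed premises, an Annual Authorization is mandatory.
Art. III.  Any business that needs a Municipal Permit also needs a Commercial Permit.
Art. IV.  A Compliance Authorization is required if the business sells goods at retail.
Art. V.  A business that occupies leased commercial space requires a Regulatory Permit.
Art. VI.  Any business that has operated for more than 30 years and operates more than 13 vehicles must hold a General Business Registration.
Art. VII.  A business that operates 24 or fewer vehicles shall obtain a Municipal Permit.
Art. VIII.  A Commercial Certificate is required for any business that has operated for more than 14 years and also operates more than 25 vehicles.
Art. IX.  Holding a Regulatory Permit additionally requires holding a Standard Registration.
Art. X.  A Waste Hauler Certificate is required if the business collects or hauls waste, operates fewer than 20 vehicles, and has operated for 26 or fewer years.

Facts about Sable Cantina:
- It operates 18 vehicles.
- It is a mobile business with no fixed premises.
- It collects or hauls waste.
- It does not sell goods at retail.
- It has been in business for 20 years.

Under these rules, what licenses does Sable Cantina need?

Art. I. collects or hauls waste → Regulatory Certificate required.
Art. II. years in business 20 ≤ 23; collects or hauls waste; is a mobile business with no fixed premises → Annual Authorization required.
Art. III. Municipal Permit is required → Commercial Permit also required.
Art. IV. does not sell goods at retail → Compliance Authorization not required.
Art. V. is a mobile business with no fixed premises (not: occupies leased commercial space) → Regulatory Permit not required.
Art. VI. years in business 20 ≤ 30; vehicles 18 > 13 → General Business Registration not required.
Art. VII. vehicles 18 ≤ 24 → Municipal Permit required.
Art. VIII. years in business 20 > 14; vehicles 18 ≤ 25 → Commercial Certificate not required.
Art. IX. Regulatory Permit is not required → no effect.
Art. X. collects or hauls waste; vehicles 18 < 20; years in business 20 ≤ 26 → Waste Hauler Certificate required.

Annual Authorization, Commercial Permit, Municipal Permit, Regulatory Certificate, Waste Hauler Certificate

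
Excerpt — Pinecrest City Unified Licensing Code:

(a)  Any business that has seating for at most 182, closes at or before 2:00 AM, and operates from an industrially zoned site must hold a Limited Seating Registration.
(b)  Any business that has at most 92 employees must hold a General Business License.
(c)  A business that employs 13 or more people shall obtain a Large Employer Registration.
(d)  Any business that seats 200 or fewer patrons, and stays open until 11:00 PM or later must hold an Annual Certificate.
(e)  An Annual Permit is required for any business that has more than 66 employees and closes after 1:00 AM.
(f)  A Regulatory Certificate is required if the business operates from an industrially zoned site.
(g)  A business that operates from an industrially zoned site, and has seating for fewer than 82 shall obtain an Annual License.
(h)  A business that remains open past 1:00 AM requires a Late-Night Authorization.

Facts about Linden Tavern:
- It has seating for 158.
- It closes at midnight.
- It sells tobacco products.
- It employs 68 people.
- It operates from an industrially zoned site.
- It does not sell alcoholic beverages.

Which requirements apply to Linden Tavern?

Annual Certificate, General Business License, Large Employer Registration, Limited Seating Registration, Regulatory Certificate

(a) seating 158 ≤ 182; closes midnight, at/before 2:00 AM; operates from an industrially zoned site → Limited Seating Registration required.
(b) employees 68 ≤ 92 → General Business License required.
(c) employees 68 ≥ 13 → Large Employer Registration required.
(d) seating 158 ≤ 200; closes midnight, after 11:00 PM → Annual Certificate required.
(e) employees 68 > 66; closes midnight, at/before 1:00 AM → Annual Permit not required.
(f) operates from an industrially zoned site → Regulatory Certificate required.
(g) operates from an industrially zoned site; seating 158 ≥ 82 → Annual License not required.
(h) closes midnight, at/before 1:00 AM → Late-Night Authorization not required.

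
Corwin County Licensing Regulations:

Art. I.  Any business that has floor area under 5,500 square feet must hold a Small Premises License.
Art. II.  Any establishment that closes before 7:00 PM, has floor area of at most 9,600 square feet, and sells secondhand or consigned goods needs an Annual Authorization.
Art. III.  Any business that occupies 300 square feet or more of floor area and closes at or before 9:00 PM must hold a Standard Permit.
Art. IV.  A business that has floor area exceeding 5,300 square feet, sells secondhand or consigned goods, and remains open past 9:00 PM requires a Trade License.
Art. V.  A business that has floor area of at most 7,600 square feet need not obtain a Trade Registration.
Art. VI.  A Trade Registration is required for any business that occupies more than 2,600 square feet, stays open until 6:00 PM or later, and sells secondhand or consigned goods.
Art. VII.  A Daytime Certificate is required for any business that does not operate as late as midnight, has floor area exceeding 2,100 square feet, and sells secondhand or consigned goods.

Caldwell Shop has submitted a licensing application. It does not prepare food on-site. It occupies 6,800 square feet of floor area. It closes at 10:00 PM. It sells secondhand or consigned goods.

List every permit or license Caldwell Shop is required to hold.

Art. I. floor area 6,800 square feet ≥ 5,500 square feet → Small Premises License not required.
Art. II. closes 10:00 PM, after 7:00 PM; floor area 6,800 square feet ≤ 9,600 square feet; sells secondhand or consigned goods → Annual Authorization not required.
Art. III. floor area 6,800 square feet ≥ 300 square feet; closes 10:00 PM, after 9:00 PM → Standard Permit not required.
Art. IV. floor area 6,800 square feet > 5,300 square feet; sells secondhand or consigned goods; closes 10:00 PM, after 9:00 PM → Trade License required.
Art. V. floor area 6,800 square feet ≤ 7,600 square feet → exempt from Trade Registration.
Art. VI. floor area 6,800 square feet > 2,600 square feet; closes 10:00 PM, after 6:00 PM; sells secondhand or consigned goods → Trade Registration required.
Art. VII. closes 10:00 PM, at/before midnight; floor area 6,800 square feet > 2,100 square feet; sells secondhand or consigned goods → Daytime Certificate required.

Daytime Certificate, Trade License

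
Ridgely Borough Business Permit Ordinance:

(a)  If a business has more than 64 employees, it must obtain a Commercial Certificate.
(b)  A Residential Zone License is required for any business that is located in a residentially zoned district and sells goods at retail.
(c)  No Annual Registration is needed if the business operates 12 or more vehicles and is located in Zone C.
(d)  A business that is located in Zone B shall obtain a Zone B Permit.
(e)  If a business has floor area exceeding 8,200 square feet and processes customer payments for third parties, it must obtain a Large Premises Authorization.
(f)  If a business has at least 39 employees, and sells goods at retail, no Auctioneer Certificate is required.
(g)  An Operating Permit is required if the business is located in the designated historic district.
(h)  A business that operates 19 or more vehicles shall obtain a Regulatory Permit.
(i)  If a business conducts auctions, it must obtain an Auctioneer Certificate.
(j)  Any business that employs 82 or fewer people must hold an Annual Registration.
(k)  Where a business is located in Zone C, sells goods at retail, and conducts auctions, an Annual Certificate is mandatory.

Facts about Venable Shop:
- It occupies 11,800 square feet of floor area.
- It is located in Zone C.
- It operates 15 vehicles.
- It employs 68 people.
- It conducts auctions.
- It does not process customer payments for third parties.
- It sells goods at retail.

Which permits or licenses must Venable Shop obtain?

Annual Certificate, Commercial Certificate

(a) employees 68 > 64 → Commercial Certificate required.
(b) is located in Zone C (not: is located in a residentially zoned district); sells goods at retail → Residential Zone License not required.
(c) vehicles 15 ≥ 12; is located in Zone C → exempt from Annual Registration.
(d) is located in Zone C (not: is located in Zone B) → Zone B Permit not required.
(e) floor area 11,800 square feet > 8,200 square feet; does not process customer payments for third parties → Large Premises Authorization not required.
(f) employees 68 ≥ 39; sells goods at retail → exempt from Auctioneer Certificate.
(g) is located in Zone C (not: is located in the designated historic district) → Operating Permit not required.
(h) vehicles 15 < 19 → Regulatory Permit not required.
(i) conducts auctions → Auctioneer Certificate required.
(j) employees 68 ≤ 82 → Annual Registration required.
(k) is located in Zone C; sells goods at retail; conducts auctions → Annual Certificate required.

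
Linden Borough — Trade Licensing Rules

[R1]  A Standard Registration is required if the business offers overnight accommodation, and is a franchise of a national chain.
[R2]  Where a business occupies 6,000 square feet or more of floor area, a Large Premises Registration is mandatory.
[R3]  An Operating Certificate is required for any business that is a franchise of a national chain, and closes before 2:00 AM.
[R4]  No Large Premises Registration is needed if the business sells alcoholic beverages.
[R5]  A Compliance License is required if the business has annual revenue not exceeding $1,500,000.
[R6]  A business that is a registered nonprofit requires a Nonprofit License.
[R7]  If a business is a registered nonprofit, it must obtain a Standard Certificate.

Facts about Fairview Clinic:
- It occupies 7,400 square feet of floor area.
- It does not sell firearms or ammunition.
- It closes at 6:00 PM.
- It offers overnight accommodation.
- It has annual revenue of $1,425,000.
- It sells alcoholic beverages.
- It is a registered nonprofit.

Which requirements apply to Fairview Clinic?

[R1] offers overnight accommodation; is a registered nonprofit (not: is a franchise of a national chain) → Standard Registration not required.
[R2] floor area 7,400 square feet ≥ 6,000 square feet → Large Premises Registration required.
[R3] is a registered nonprofit (not: is a franchise of a national chain); closes 6:00 PM, at/before 2:00 AM → Operating Certificate not required.
[R4] sells alcoholic beverages → exempt from Large Premises Registration.
[R5] revenue $1,425,000 ≤ $1,500,000 → Compliance License required.
[R6] is a registered nonprofit → Nonprofit License required.
[R7] is a registered nonprofit → Standard Certificate required.

Compliance License, Nonprofit License, Standard Certificate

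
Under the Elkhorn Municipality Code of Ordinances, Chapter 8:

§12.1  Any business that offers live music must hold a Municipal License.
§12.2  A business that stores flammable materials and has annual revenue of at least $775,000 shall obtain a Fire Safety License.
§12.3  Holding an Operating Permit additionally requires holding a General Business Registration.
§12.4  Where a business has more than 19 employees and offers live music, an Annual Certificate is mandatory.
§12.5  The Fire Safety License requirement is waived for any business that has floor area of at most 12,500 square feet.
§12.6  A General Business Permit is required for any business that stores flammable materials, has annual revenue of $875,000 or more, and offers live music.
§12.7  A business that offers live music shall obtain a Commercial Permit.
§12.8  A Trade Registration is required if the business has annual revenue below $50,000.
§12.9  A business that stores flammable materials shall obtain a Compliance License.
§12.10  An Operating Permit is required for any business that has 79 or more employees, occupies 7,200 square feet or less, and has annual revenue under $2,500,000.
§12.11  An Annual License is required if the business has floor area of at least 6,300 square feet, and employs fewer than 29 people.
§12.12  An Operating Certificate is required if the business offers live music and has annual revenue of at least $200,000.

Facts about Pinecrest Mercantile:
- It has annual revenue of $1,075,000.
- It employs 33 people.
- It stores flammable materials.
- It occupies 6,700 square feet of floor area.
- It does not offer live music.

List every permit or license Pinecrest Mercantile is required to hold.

§12.1 does not offer live music → Municipal License not required.
§12.2 stores flammable materials; revenue $1,075,000 ≥ $775,000 → Fire Safety License required.
§12.3 Operating Permit is not required → no effect.
§12.4 employees 33 > 19; does not offer live music → Annual Certificate not required.
§12.5 floor area 6,700 square feet ≤ 12,500 square feet → exempt from Fire Safety License.
§12.6 stores flammable materials; revenue $1,075,000 ≥ $875,000; does not offer live music → General Business Permit not required.
§12.7 does not offer live music → Commercial Permit not required.
§12.8 revenue $1,075,000 ≥ $50,000 → Trade Registration not required.
§12.9 stores flammable materials → Compliance License required.
§12.10 employees 33 < 79; floor area 6,700 square feet ≤ 7,200 square feet; revenue $1,075,000 < $2,500,000 → Operating Permit not required.
§12.11 floor area 6,700 square feet ≥ 6,300 square feet; employees 33 ≥ 29 → Annual License not required.
§12.12 does not offer live music; revenue $1,075,000 ≥ $200,000 → Operating Certificate not required.

Compliance License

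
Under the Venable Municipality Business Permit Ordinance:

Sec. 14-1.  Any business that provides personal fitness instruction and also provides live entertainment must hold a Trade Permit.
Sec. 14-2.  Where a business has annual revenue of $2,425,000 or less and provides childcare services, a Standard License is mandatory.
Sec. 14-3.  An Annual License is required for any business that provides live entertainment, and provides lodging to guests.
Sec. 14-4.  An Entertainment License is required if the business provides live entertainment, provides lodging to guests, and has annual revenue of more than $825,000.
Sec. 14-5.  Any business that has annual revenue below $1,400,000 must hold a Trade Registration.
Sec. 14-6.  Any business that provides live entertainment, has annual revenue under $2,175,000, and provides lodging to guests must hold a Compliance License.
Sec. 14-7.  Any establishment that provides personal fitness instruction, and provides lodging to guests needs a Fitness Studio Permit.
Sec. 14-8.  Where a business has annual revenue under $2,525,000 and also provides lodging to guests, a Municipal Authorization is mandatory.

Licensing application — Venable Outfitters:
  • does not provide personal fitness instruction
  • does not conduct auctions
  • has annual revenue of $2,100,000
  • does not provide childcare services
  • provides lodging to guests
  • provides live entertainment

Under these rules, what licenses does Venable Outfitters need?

Sec. 14-1. does not provide personal fitness instruction; provides live entertainment → Trade Permit not required.
Sec. 14-2. revenue $2,100,000 ≤ $2,425,000; does not provide childcare services → Standard License not required.
Sec. 14-3. provides live entertainment; provides lodging to guests → Annual License required.
Sec. 14-4. provides live entertainment; provides lodging to guests; revenue $2,100,000 > $825,000 → Entertainment License required.
Sec. 14-5. revenue $2,100,000 ≥ $1,400,000 → Trade Registration not required.
Sec. 14-6. provides live entertainment; revenue $2,100,000 < $2,175,000; provides lodging to guests → Compliance License required.
Sec. 14-7. does not provide personal fitness instruction; provides lodging to guests → Fitness Studio Permit not required.
Sec. 14-8. revenue $2,100,000 < $2,525,000; provides lodging to guests → Municipal Authorization required.

Annual License, Compliance License, Entertainment License, Municipal Authorization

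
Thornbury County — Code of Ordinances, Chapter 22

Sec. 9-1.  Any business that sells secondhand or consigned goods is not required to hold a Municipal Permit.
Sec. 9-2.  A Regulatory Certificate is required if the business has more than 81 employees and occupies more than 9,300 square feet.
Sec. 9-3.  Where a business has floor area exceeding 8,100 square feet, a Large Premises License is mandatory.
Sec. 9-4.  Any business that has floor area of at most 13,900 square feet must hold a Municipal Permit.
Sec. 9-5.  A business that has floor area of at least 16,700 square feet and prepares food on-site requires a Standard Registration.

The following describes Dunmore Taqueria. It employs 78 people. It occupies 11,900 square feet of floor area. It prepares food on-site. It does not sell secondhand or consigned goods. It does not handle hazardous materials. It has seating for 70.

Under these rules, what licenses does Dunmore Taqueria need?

Large Premises License, Municipal Permit

Sec. 9-1. does not sell secondhand or consigned goods → Municipal Permit exemption does not apply.
Sec. 9-2. employees 78 ≤ 81; floor area 11,900 square feet > 9,300 square feet → Regulatory Certificate not required.
Sec. 9-3. floor area 11,900 square feet > 8,100 square feet → Large Premises License required.
Sec. 9-4. floor area 11,900 square feet ≤ 13,900 square feet → Municipal Permit required.
Sec. 9-5. floor area 11,900 square feet < 16,700 square feet; prepares food on-site → Standard Registration not required.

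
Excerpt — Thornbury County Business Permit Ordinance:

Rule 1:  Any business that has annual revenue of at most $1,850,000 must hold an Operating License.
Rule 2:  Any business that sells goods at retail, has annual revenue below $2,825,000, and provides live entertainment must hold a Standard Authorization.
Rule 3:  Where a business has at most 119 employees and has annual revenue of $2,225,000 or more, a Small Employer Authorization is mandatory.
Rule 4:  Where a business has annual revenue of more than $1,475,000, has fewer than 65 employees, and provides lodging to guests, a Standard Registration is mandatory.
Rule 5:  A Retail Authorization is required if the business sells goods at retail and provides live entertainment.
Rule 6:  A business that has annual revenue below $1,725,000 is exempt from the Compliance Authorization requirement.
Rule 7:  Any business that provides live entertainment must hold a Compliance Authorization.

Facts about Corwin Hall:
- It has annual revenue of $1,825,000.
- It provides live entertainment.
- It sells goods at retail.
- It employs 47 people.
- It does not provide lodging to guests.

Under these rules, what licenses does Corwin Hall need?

Compliance Authorization, Operating License, Retail Authorization, Standard Authorization

Rule 1: revenue $1,825,000 ≤ $1,850,000 → Operating License required.
Rule 2: sells goods at retail; revenue $1,825,000 < $2,825,000; provides live entertainment → Standard Authorization required.
Rule 3: employees 47 ≤ 119; revenue $1,825,000 < $2,225,000 → Small Employer Authorization not required.
Rule 4: revenue $1,825,000 > $1,475,000; employees 47 < 65; does not provide lodging to guests → Standard Registration not required.
Rule 5: sells goods at retail; provides live entertainment → Retail Authorization required.
Rule 6: revenue $1,825,000 ≥ $1,725,000 → Compliance Authorization exemption does not apply.
Rule 7: provides live entertainment → Compliance Authorization required.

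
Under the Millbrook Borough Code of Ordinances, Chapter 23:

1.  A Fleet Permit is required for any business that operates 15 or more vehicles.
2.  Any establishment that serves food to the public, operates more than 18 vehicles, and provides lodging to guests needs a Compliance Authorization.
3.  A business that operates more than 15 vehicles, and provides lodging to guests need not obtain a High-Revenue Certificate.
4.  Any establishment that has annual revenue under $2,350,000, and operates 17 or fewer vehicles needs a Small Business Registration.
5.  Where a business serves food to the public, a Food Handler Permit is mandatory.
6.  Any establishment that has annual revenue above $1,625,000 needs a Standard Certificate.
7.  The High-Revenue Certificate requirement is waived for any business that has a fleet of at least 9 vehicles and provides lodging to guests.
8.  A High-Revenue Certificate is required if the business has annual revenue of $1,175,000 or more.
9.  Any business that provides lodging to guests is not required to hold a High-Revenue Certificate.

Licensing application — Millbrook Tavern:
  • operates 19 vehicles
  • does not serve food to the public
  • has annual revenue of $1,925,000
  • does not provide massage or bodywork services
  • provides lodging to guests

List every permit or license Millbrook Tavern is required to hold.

1. vehicles 19 ≥ 15 → Fleet Permit required.
2. does not serve food to the public; vehicles 19 > 18; provides lodging to guests → Compliance Authorization not required.
3. vehicles 19 > 15; provides lodging to guests → exempt from High-Revenue Certificate.
4. revenue $1,925,000 < $2,350,000; vehicles 19 > 17 → Small Business Registration not required.
5. does not serve food to the public → Food Handler Permit not required.
6. revenue $1,925,000 > $1,625,000 → Standard Certificate required.
7. vehicles 19 ≥ 9; provides lodging to guests → exempt from High-Revenue Certificate.
8. revenue $1,925,000 ≥ $1,175,000 → High-Revenue Certificate required.
9. provides lodging to guests → exempt from High-Revenue Certificate.

Fleet Permit, Standard Certificate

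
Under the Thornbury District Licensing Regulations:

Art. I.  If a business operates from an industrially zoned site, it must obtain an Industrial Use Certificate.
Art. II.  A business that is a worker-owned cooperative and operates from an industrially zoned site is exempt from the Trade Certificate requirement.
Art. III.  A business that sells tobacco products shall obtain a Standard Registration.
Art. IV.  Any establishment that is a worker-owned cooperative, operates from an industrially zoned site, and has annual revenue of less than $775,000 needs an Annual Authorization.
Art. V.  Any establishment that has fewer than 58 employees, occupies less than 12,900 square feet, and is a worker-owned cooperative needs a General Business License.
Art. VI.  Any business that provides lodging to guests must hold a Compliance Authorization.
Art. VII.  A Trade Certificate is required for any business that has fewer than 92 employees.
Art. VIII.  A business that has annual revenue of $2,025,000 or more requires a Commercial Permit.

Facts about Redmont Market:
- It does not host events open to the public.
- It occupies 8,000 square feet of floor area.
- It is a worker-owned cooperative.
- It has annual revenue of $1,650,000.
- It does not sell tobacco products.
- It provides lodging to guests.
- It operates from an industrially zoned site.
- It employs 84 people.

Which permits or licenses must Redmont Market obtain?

Compliance Authorization, Industrial Use Certificate

Art. I. operates from an industrially zoned site → Industrial Use Certificate required.
Art. II. is a worker-owned cooperative; operates from an industrially zoned site → exempt from Trade Certificate.
Art. III. does not sell tobacco products → Standard Registration not required.
Art. IV. is a worker-owned cooperative; operates from an industrially zoned site; revenue $1,650,000 ≥ $775,000 → Annual Authorization not required.
Art. V. employees 84 ≥ 58; floor area 8,000 square feet < 12,900 square feet; is a worker-owned cooperative → General Business License not required.
Art. VI. provides lodging to guests → Compliance Authorization required.
Art. VII. employees 84 < 92 → Trade Certificate required.
Art. VIII. revenue $1,650,000 < $2,025,000 → Commercial Permit not required.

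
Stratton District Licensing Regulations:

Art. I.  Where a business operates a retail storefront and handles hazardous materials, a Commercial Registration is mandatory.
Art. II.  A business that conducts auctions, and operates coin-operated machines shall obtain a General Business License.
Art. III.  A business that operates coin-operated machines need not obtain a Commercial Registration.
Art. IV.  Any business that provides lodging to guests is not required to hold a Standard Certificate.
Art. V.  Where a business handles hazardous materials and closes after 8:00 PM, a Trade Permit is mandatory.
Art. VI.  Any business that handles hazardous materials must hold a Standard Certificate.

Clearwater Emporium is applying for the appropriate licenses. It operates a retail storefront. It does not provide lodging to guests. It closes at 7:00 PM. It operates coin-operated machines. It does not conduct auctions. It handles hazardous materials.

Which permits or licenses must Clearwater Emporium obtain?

Art. I. operates a retail storefront; handles hazardous materials → Commercial Registration required.
Art. II. does not conduct auctions; operates coin-operated machines → General Business License not required.
Art. III. operates coin-operated machines → exempt from Commercial Registration.
Art. IV. does not provide lodging to guests → Standard Certificate exemption does not apply.
Art. V. handles hazardous materials; closes 7:00 PM, at/before 8:00 PM → Trade Permit not required.
Art. VI. handles hazardous materials → Standard Certificate required.

Standard Certificate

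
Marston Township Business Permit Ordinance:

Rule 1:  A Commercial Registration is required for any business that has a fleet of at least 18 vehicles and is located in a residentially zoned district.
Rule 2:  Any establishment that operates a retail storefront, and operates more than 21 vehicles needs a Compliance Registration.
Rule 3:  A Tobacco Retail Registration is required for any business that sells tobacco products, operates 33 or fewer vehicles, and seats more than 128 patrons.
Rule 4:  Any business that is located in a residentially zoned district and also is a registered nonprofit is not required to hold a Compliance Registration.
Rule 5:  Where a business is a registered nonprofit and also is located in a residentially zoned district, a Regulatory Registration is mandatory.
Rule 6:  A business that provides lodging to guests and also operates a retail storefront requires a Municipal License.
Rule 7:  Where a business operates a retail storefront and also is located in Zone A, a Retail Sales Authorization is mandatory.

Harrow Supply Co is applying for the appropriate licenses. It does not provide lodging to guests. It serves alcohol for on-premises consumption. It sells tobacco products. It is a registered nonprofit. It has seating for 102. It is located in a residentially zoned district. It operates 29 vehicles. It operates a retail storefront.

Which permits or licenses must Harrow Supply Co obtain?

Commercial Registration, Regulatory Registration

Rule 1: vehicles 29 ≥ 18; is located in a residentially zoned district → Commercial Registration required.
Rule 2: operates a retail storefront; vehicles 29 > 21 → Compliance Registration required.
Rule 3: sells tobacco products; vehicles 29 ≤ 33; seating 102 ≤ 128 → Tobacco Retail Registration not required.
Rule 4: is located in a residentially zoned district; is a registered nonprofit → exempt from Compliance Registration.
Rule 5: is a registered nonprofit; is located in a residentially zoned district → Regulatory Registration required.
Rule 6: does not provide lodging to guests; operates a retail storefront → Municipal License not required.
Rule 7: operates a retail storefront; is located in a residentially zoned district (not: is located in Zone A) → Retail Sales Authorization not required.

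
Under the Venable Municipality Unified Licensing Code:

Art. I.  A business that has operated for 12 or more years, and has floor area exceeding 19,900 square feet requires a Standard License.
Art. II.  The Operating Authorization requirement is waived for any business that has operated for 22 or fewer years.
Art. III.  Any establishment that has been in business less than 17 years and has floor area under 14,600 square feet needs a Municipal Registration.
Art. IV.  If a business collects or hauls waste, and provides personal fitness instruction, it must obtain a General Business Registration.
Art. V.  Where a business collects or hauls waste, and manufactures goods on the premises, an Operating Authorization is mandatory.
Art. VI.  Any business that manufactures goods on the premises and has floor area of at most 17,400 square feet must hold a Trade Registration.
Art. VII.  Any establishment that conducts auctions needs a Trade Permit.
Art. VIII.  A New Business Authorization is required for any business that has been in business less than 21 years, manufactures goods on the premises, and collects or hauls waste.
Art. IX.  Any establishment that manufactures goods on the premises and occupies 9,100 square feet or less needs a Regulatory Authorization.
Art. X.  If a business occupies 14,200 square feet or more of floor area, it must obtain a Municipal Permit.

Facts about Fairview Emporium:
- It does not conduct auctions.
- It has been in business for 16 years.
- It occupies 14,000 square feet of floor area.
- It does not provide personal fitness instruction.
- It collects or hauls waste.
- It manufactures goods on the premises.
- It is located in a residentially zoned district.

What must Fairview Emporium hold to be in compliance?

Municipal Registration, New Business Authorization, Trade Registration

Art. I. years in business 16 ≥ 12; floor area 14,000 square feet ≤ 19,900 square feet → Standard License not required.
Art. II. years in business 16 ≤ 22 → exempt from Operating Authorization.
Art. III. years in business 16 < 17; floor area 14,000 square feet < 14,600 square feet → Municipal Registration required.
Art. IV. collects or hauls waste; does not provide personal fitness instruction → General Business Registration not required.
Art. V. collects or hauls waste; manufactures goods on the premises → Operating Authorization required.
Art. VI. manufactures goods on the premises; floor area 14,000 square feet ≤ 17,400 square feet → Trade Registration required.
Art. VII. does not conduct auctions → Trade Permit not required.
Art. VIII. years in business 16 < 21; manufactures goods on the premises; collects or hauls waste → New Business Authorization required.
Art. IX. manufactures goods on the premises; floor area 14,000 square feet > 9,100 square feet → Regulatory Authorization not required.
Art. X. floor area 14,000 square feet < 14,200 square feet → Municipal Permit not required.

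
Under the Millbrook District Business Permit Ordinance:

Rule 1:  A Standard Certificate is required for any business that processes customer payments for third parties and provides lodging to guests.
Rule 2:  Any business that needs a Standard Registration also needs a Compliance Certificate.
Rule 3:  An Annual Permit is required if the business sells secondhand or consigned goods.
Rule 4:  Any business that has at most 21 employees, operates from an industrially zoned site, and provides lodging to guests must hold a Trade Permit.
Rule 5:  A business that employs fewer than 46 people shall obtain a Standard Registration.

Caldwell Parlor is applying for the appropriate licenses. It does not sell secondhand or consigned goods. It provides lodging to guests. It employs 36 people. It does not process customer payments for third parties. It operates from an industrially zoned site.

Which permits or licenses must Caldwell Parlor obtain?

Rule 1: does not process customer payments for third parties; provides lodging to guests → Standard Certificate not required.
Rule 2: Standard Registration is required → Compliance Certificate also required.
Rule 3: does not sell secondhand or consigned goods → Annual Permit not required.
Rule 4: employees 36 > 21; operates from an industrially zoned site; provides lodging to guests → Trade Permit not required.
Rule 5: employees 36 < 46 → Standard Registration required.

Compliance Certificate, Standard Registration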